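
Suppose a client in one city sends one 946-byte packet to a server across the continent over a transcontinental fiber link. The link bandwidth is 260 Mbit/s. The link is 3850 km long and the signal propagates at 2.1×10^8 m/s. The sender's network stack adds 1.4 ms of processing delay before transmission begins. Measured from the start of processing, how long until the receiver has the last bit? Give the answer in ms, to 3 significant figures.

L = 946 × 8 = 7568 bits.
Transmission delay = L/R = 7568 / 260000000 = 0.0291077 ms.
Propagation delay = d/s = 3850000 m / 210000000 m/s = 18.3333 ms.
Plus processing delay 1.4 ms = 1.4 ms.
Total = 19.8 ms.

19.8 ms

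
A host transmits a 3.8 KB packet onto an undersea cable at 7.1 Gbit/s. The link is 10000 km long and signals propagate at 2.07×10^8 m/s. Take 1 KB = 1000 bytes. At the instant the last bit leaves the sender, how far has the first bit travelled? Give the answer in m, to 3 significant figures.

t_tx = L/R = 30400/7100000000 = 4.28169e-06 s.
Distance = s × t_tx = 2.07e+08 × 4.28169e-06 = 886 m.

886 m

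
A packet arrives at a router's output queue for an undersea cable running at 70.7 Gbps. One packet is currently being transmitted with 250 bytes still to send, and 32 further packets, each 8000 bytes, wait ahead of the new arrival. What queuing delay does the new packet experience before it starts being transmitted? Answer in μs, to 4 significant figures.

29.00 μs

Each queued packet: L/R = 64000/70700000000 = 0.905233 μs.
32 queued → 28.9675 μs.
Plus remaining 2000 bits of current packet: 0.0282885 μs.
Queuing delay = 29.00 μs.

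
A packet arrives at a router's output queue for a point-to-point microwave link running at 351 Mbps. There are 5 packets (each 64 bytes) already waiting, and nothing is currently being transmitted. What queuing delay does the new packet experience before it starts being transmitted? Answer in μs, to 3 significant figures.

7.29 μs

Each queued packet: L/R = 512/351000000 = 1.45869 μs.
5 queued → 7.29345 μs.
Queuing delay = 7.29 μs.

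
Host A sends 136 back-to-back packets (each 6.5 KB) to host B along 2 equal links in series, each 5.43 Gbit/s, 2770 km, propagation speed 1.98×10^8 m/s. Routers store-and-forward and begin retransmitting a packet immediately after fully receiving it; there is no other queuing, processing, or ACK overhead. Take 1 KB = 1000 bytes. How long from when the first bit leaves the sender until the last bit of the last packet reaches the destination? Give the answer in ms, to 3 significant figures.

Per-hop transmission t_tx = L/R = 52000/5430000000 = 0.00957643 ms.
Per-hop propagation t_prop = 2770000/198000000 = 13.9899 ms.
Pipeline fill: first packet needs 2·t_tx to clear all hops; remaining 135 packets each add one t_tx.
Total = (2+136-1)·t_tx + 2·t_prop = 137·0.00957643 + 2·13.9899 = 29.3 ms.

29.3 ms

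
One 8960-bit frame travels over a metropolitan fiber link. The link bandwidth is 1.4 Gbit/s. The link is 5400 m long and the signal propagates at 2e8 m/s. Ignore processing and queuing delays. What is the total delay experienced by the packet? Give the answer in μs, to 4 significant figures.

33.40 μs

Transmission delay = L/R = 8960 / 1400000000 = 6.4 μs.
Propagation delay = d/s = 5400 m / 200000000 m/s = 27 μs.
Total = 33.40 μs.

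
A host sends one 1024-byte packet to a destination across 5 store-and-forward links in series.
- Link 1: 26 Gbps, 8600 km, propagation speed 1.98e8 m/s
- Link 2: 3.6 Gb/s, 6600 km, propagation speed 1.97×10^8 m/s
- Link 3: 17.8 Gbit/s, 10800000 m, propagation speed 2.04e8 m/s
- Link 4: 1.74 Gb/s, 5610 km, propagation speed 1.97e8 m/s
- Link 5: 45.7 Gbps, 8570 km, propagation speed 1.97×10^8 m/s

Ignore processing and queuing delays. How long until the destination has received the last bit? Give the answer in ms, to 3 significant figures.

L = 1024 × 8 = 8192 bits.
Transmission delays (L/R per hop): 0.000315077, 0.00227556, 0.000460225, 0.00470805, 0.000179256 ms; sum = 0.00793816 ms.
Propagation delays (d/s per hop): 43.4343, 33.5025, 52.9412, 28.4772, 43.5025 ms; sum = 201.858 ms.
End-to-end = 202 ms.

202 ms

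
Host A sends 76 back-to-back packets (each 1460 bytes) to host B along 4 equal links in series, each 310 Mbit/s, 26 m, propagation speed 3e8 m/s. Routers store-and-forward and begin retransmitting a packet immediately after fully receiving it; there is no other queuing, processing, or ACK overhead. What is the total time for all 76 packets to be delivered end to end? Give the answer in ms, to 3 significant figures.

2.98 ms

Per-hop transmission t_tx = L/R = 11680/310000000 = 0.0376774 ms.
Per-hop propagation t_prop = 26/300000000 = 8.66667e-05 ms.
Pipeline fill: first packet needs 4·t_tx to clear all hops; remaining 75 packets each add one t_tx.
Total = (4+76-1)·t_tx + 4·t_prop = 79·0.0376774 + 4·8.66667e-05 = 2.98 ms.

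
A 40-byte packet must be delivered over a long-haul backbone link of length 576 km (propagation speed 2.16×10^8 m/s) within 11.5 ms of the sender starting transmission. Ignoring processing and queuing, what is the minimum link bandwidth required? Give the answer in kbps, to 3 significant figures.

L = 320 bits.
Propagation delay = 576000 / 216000000 = 2.66667 ms.
Transmission budget = 11.5 − 2.66667 = 8.83333 ms.
R ≥ L / t_tx = 320 bits / 0.00883333 s = 36.2 kbps.

36.2 kbps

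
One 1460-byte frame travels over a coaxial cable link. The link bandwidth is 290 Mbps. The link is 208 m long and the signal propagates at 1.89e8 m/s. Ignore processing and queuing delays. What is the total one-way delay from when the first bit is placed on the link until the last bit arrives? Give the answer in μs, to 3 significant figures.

41.4 μs

L = 1460 × 8 = 11680 bits.
Transmission delay = L/R = 11680 / 290000000 = 40.2759 μs.
Propagation delay = d/s = 208 m / 189000000 m/s = 1.10053 μs.
Total = 41.4 μs.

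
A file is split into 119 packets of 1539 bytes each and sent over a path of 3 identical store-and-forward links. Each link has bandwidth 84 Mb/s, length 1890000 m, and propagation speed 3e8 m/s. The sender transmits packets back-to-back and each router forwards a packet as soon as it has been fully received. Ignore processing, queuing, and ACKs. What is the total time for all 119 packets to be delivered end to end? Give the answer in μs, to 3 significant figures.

36600 μs

Per-hop transmission t_tx = L/R = 12312/84000000 = 146.571 μs.
Per-hop propagation t_prop = 1890000/300000000 = 6300 μs.
Pipeline fill: first packet needs 3·t_tx to clear all hops; remaining 118 packets each add one t_tx.
Total = (3+119-1)·t_tx + 3·t_prop = 121·146.571 + 3·6300 = 36600 μs.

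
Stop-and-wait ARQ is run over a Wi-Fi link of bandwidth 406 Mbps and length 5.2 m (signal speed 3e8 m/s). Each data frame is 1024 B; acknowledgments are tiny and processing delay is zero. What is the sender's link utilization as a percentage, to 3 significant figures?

t_tx = L/R = 8192/406000000 = 2.01773e-05 s.
t_prop = 5.2/300000000 = 1.73333e-08 s; RTT = 3.46667e-08 s.
Cycle = t_tx + RTT = 2.0212e-05 s.
Utilization = t_tx / cycle = 2.01773e-05/2.0212e-05 = 99.8 %.

99.8 %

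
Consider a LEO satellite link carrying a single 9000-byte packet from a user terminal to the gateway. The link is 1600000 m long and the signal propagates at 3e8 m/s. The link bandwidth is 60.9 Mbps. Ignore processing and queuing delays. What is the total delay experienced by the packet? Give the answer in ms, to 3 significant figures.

L = 9000 × 8 = 72000 bits.
Transmission delay = L/R = 72000 / 60900000 = 1.18227 ms.
Propagation delay = d/s = 1600000 m / 300000000 m/s = 5.33333 ms.
Total = 6.52 ms.

6.52 ms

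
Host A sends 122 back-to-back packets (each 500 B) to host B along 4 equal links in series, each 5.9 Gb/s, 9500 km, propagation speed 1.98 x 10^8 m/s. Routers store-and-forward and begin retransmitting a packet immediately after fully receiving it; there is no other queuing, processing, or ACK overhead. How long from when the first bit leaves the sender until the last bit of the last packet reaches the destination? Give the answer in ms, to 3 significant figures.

192 ms

Per-hop transmission t_tx = L/R = 4000/5900000000 = 0.000677966 ms.
Per-hop propagation t_prop = 9500000/198000000 = 47.9798 ms.
Pipeline fill: first packet needs 4·t_tx to clear all hops; remaining 121 packets each add one t_tx.
Total = (4+122-1)·t_tx + 4·t_prop = 125·0.000677966 + 4·47.9798 = 192 ms.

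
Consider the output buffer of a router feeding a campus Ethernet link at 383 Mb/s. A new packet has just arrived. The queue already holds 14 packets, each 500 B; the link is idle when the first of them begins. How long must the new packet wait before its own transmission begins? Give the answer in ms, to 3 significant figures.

0.146 ms

Each queued packet: L/R = 4000/383000000 = 0.0104439 ms.
14 queued → 0.146214 ms.
Queuing delay = 0.146 ms.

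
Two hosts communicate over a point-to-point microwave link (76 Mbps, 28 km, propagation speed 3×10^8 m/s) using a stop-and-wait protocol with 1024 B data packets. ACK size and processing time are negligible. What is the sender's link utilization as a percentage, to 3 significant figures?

36.6 %

t_tx = L/R = 8192/76000000 = 0.000107789 s.
t_prop = 28000/300000000 = 9.33333e-05 s; RTT = 0.000186667 s.
Cycle = t_tx + RTT = 0.000294456 s.
Utilization = t_tx / cycle = 0.000107789/0.000294456 = 36.6 %.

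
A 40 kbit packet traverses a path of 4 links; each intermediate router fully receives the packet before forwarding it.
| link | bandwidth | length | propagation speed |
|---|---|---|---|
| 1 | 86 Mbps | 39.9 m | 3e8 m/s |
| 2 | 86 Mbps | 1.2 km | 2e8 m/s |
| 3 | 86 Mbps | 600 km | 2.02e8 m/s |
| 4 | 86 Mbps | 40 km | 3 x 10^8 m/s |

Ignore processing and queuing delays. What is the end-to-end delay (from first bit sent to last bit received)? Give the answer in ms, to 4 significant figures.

4.970 ms

L = 40000 bits.
Transmission delay per hop = L/R = 40000/86000000 = 0.465116 ms; 4 hops → 1.86047 ms.
Propagation delays (d/s per hop): 0.000133, 0.006, 2.9703, 0.133333 ms; sum = 3.10976 ms.
End-to-end = 4.970 ms.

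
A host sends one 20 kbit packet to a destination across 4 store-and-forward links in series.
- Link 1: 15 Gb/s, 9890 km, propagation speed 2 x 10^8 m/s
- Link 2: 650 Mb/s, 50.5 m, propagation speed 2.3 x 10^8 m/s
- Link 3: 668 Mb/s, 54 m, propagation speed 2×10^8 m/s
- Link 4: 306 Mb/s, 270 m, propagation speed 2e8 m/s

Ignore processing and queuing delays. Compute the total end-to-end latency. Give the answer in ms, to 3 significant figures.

L = 20000 bits.
Transmission delays (L/R per hop): 0.00133333, 0.0307692, 0.0299401, 0.0653595 ms; sum = 0.127402 ms.
Propagation delays (d/s per hop): 49.45, 0.000219565, 0.00027, 0.00135 ms; sum = 49.4518 ms.
End-to-end = 49.6 ms.

49.6 ms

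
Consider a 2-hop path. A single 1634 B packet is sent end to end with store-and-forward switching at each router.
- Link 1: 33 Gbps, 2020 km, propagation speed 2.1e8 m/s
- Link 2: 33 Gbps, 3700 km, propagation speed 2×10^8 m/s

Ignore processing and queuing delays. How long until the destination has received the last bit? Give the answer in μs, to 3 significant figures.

L = 1634 × 8 = 13072 bits.
Transmission delay per hop = L/R = 13072/33000000000 = 0.396121 μs; 2 hops → 0.792242 μs.
Propagation delays (d/s per hop): 9619.05, 18500 μs; sum = 28119 μs.
End-to-end = 28100 μs.

28100 μs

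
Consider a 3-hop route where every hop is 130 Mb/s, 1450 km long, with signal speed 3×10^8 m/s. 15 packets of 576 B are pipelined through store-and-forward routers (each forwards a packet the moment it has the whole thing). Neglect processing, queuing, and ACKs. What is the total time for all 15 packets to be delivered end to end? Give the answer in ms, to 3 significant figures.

15.1 ms

Per-hop transmission t_tx = L/R = 4608/130000000 = 0.0354462 ms.
Per-hop propagation t_prop = 1450000/300000000 = 4.83333 ms.
Pipeline fill: first packet needs 3·t_tx to clear all hops; remaining 14 packets each add one t_tx.
Total = (3+15-1)·t_tx + 3·t_prop = 17·0.0354462 + 3·4.83333 = 15.1 ms.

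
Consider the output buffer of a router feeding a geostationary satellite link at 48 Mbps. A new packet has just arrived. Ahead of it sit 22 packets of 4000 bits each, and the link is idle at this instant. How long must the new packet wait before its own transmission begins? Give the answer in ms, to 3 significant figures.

Each queued packet: L/R = 4000/48000000 = 0.0833333 ms.
22 queued → 1.83333 ms.
Queuing delay = 1.83 ms.

1.83 ms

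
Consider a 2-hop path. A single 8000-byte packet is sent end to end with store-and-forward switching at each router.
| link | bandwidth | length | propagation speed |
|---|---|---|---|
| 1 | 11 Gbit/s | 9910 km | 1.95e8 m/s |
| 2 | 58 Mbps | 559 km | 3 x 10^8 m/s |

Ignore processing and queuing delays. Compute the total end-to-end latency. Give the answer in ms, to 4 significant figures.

L = 8000 × 8 = 64000 bits.
Transmission delays (L/R per hop): 0.00581818, 1.10345 ms; sum = 1.10927 ms.
Propagation delays (d/s per hop): 50.8205, 1.86333 ms; sum = 52.6838 ms.
End-to-end = 53.79 ms.

53.79 ms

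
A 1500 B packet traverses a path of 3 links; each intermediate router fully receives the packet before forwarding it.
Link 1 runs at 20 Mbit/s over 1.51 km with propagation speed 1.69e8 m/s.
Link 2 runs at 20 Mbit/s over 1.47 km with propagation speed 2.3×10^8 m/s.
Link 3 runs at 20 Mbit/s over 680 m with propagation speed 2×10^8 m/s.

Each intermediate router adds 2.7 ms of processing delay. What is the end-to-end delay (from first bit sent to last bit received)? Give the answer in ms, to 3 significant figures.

L = 1500 × 8 = 12000 bits.
Transmission delay per hop = L/R = 12000/20000000 = 0.6 ms; 3 hops → 1.8 ms.
Propagation delays (d/s per hop): 0.00893491, 0.0063913, 0.0034 ms; sum = 0.0187262 ms.
Processing at 2 router(s): 2 × 2.7 ms = 5.4 ms.
End-to-end = 7.22 ms.

7.22 ms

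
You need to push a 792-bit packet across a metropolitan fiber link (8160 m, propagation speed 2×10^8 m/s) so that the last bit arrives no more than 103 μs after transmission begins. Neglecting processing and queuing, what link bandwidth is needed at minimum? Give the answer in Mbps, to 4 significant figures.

12.73 Mbps

Propagation delay = 8160 / 200000000 = 40.8 μs.
Transmission budget = 103 − 40.8 = 62.2 μs.
R ≥ L / t_tx = 792 bits / 6.22e-05 s = 12.73 Mbps.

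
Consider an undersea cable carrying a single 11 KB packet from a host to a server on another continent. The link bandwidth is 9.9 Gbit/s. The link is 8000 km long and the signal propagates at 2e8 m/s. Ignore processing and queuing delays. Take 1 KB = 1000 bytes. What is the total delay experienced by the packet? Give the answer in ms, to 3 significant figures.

L = 88000 bits.
Transmission delay = L/R = 88000 / 9900000000 = 0.00888889 ms.
Propagation delay = d/s = 8000000 m / 200000000 m/s = 40 ms.
Total = 40.0 ms.

40.0 ms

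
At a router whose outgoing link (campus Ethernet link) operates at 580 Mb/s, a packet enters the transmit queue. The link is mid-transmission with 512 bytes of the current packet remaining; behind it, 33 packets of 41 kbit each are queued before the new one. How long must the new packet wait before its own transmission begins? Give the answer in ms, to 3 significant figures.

Each queued packet: L/R = 41000/580000000 = 0.0706897 ms.
33 queued → 2.33276 ms.
Plus remaining 4096 bits of current packet: 0.00706207 ms.
Queuing delay = 2.34 ms.

2.34 ms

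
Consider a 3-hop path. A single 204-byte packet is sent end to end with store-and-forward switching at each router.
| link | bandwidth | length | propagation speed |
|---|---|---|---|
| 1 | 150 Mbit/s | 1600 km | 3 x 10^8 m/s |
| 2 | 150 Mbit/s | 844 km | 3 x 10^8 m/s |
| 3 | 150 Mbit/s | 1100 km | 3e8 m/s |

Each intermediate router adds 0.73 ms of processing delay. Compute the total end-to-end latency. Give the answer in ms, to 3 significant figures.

13.3 ms

L = 204 × 8 = 1632 bits.
Transmission delay per hop = L/R = 1632/150000000 = 0.01088 ms; 3 hops → 0.03264 ms.
Propagation delays (d/s per hop): 5.33333, 2.81333, 3.66667 ms; sum = 11.8133 ms.
Processing at 2 router(s): 2 × 0.73 ms = 1.46 ms.
End-to-end = 13.3 ms.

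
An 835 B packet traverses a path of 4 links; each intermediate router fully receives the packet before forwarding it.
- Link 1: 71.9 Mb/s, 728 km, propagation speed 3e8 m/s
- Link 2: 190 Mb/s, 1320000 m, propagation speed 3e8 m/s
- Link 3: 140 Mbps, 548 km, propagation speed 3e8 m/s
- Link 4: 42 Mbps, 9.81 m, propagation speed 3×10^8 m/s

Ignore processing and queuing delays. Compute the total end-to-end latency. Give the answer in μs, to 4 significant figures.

L = 835 × 8 = 6680 bits.
Transmission delays (L/R per hop): 92.9068, 35.1579, 47.7143, 159.048 μs; sum = 334.827 μs.
Propagation delays (d/s per hop): 2426.67, 4400, 1826.67, 0.0327 μs; sum = 8653.37 μs.
End-to-end = 8988 μs.

8988 μs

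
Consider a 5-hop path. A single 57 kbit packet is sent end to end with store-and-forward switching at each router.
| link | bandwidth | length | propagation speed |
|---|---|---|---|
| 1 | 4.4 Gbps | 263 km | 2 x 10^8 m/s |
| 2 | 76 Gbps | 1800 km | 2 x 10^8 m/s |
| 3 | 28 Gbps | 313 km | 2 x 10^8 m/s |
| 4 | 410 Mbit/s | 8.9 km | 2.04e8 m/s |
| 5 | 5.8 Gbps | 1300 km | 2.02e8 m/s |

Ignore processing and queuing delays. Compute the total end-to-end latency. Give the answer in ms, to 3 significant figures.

18.5 ms

L = 57000 bits.
Transmission delays (L/R per hop): 0.0129545, 0.00075, 0.00203571, 0.139024, 0.00982759 ms; sum = 0.164592 ms.
Propagation delays (d/s per hop): 1.315, 9, 1.565, 0.0436275, 6.43564 ms; sum = 18.3593 ms.
End-to-end = 18.5 ms.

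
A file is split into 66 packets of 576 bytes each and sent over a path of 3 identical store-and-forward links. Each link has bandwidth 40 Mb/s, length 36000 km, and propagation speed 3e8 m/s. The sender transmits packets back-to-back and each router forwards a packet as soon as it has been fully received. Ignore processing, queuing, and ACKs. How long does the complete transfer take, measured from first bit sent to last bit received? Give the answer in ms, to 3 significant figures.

368 ms

Per-hop transmission t_tx = L/R = 4608/40000000 = 0.1152 ms.
Per-hop propagation t_prop = 36000000/300000000 = 120 ms.
Pipeline fill: first packet needs 3·t_tx to clear all hops; remaining 65 packets each add one t_tx.
Total = (3+66-1)·t_tx + 3·t_prop = 68·0.1152 + 3·120 = 368 ms.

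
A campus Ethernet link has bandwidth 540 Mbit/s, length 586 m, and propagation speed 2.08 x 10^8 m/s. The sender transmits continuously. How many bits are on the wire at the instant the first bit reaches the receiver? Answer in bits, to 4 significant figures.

1521 bits

Propagation delay = 586 / 208000000 = 2.81731e-06 s.
BDP = R × t_prop = 540000000 × 2.81731e-06 = 1521.35 bits.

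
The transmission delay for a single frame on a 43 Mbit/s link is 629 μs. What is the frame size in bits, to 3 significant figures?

L = R × t_tx = 43000000 b/s × 0.000629 s = 27047 bits.

27000 bits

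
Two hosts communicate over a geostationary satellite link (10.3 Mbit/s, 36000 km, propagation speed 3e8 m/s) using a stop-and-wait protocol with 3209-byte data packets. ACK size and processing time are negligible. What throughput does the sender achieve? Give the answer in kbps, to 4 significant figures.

t_tx = L/R = 25672/10300000 = 0.00249243 s.
t_prop = 36000000/300000000 = 0.12 s; RTT = 0.24 s.
Cycle = t_tx + RTT = 0.242492 s.
Throughput = L / cycle = 25672 / 0.242492 = 105.9 kbps.

105.9 kbps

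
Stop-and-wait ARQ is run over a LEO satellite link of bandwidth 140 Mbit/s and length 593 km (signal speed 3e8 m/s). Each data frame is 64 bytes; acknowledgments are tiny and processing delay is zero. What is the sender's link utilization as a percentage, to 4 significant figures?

0.09242 %

t_tx = L/R = 512/140000000 = 3.65714e-06 s.
t_prop = 593000/300000000 = 0.00197667 s; RTT = 0.00395333 s.
Cycle = t_tx + RTT = 0.00395699 s.
Utilization = t_tx / cycle = 3.65714e-06/0.00395699 = 0.09242 %.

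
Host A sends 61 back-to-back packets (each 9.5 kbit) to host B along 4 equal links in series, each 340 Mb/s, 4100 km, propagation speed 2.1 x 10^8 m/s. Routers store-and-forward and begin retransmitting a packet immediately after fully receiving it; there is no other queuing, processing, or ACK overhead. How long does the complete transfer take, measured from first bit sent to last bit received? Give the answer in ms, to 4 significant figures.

79.88 ms

Per-hop transmission t_tx = L/R = 9500/340000000 = 0.0279412 ms.
Per-hop propagation t_prop = 4100000/210000000 = 19.5238 ms.
Pipeline fill: first packet needs 4·t_tx to clear all hops; remaining 60 packets each add one t_tx.
Total = (4+61-1)·t_tx + 4·t_prop = 64·0.0279412 + 4·19.5238 = 79.88 ms.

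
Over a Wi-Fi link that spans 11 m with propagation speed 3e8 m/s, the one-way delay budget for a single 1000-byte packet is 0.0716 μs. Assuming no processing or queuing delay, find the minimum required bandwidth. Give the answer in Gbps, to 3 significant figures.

229 Gbps

L = 8000 bits.
Propagation delay = 11 / 300000000 = 0.0366667 μs.
Transmission budget = 0.0716 − 0.0366667 = 0.0349333 μs.
R ≥ L / t_tx = 8000 bits / 3.49333e-08 s = 229 Gbps.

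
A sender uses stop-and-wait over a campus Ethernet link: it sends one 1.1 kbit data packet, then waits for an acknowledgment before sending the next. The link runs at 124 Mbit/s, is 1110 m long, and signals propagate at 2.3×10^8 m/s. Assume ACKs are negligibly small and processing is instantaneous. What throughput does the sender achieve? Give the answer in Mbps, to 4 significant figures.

t_tx = L/R = 1100/124000000 = 8.87097e-06 s.
t_prop = 1110/2.3e+08 = 4.82609e-06 s; RTT = 9.65217e-06 s.
Cycle = t_tx + RTT = 1.85231e-05 s.
Throughput = L / cycle = 1100 / 1.85231e-05 = 59.39 Mbps.

59.39 Mbps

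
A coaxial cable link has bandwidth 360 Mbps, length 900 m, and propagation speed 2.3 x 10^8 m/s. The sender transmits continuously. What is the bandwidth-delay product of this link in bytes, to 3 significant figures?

Propagation delay = 900 / 2.3e+08 = 3.91304e-06 s.
BDP = R × t_prop = 360000000 × 3.91304e-06 = 1408.7 bits.
In bytes: 1408.7/8 = 176 bytes.

176 bytes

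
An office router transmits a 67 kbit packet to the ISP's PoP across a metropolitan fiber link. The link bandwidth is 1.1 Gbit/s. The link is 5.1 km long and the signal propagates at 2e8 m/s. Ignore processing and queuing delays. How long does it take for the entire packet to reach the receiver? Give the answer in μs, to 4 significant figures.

86.41 μs

L = 67000 bits.
Transmission delay = L/R = 67000 / 1100000000 = 60.9091 μs.
Propagation delay = d/s = 5100 m / 200000000 m/s = 25.5 μs.
Total = 86.41 μs.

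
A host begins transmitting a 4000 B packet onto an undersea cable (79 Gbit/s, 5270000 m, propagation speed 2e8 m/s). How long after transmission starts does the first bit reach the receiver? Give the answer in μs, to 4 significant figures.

26350 μs

First bit experiences only propagation delay: d/s = 5270000/200000000 = 26350 μs.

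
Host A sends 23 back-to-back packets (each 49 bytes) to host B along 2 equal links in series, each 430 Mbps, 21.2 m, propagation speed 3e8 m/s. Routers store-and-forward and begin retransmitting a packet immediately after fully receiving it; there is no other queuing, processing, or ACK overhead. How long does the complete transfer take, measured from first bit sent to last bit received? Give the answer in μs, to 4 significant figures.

22.02 μs

Per-hop transmission t_tx = L/R = 392/430000000 = 0.911628 μs.
Per-hop propagation t_prop = 21.2/300000000 = 0.0706667 μs.
Pipeline fill: first packet needs 2·t_tx to clear all hops; remaining 22 packets each add one t_tx.
Total = (2+23-1)·t_tx + 2·t_prop = 24·0.911628 + 2·0.0706667 = 22.02 μs.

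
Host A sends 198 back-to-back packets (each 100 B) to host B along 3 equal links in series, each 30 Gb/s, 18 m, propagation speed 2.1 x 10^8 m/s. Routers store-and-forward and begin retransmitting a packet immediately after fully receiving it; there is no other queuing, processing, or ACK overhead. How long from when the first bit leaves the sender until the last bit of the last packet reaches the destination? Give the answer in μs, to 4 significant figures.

5.590 μs

Per-hop transmission t_tx = L/R = 800/30000000000 = 0.0266667 μs.
Per-hop propagation t_prop = 18/210000000 = 0.0857143 μs.
Pipeline fill: first packet needs 3·t_tx to clear all hops; remaining 197 packets each add one t_tx.
Total = (3+198-1)·t_tx + 3·t_prop = 200·0.0266667 + 3·0.0857143 = 5.590 μs.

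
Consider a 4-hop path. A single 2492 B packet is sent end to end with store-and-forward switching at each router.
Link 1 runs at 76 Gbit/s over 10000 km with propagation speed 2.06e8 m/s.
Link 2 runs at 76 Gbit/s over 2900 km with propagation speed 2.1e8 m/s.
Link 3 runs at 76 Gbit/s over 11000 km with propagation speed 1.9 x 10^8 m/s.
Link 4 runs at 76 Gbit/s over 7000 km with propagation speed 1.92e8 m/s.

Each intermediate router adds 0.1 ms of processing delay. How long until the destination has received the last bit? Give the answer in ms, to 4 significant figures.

157.0 ms

L = 2492 × 8 = 19936 bits.
Transmission delay per hop = L/R = 19936/76000000000 = 0.000262316 ms; 4 hops → 0.00104926 ms.
Propagation delays (d/s per hop): 48.5437, 13.8095, 57.8947, 36.4583 ms; sum = 156.706 ms.
Processing at 3 router(s): 3 × 0.1 ms = 0.3 ms.
End-to-end = 157.0 ms.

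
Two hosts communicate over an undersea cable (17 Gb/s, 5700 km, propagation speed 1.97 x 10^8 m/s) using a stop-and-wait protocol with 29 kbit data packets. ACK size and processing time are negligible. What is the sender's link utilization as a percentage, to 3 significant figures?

0.00295 %

t_tx = L/R = 29000/17000000000 = 1.70588e-06 s.
t_prop = 5700000/197000000 = 0.028934 s; RTT = 0.057868 s.
Cycle = t_tx + RTT = 0.0578697 s.
Utilization = t_tx / cycle = 1.70588e-06/0.0578697 = 0.00295 %.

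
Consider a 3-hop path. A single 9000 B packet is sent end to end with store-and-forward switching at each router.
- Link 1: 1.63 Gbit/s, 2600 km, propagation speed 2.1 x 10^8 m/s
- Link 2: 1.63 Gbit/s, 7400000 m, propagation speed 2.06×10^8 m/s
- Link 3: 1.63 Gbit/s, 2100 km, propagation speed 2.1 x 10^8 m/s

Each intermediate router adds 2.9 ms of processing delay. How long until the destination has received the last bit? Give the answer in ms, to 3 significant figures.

L = 9000 × 8 = 72000 bits.
Transmission delay per hop = L/R = 72000/1630000000 = 0.0441718 ms; 3 hops → 0.132515 ms.
Propagation delays (d/s per hop): 12.381, 35.9223, 10 ms; sum = 58.3033 ms.
Processing at 2 router(s): 2 × 2.9 ms = 5.8 ms.
End-to-end = 64.2 ms.

64.2 ms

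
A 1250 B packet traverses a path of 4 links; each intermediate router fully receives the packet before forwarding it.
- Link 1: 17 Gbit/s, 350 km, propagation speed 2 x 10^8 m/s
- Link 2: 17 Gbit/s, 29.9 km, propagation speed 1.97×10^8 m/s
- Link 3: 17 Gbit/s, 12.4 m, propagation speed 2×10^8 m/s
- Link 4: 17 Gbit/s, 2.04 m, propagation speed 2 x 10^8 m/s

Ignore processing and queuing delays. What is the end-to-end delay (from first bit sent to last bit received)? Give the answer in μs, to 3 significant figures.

1900 μs

L = 1250 × 8 = 10000 bits.
Transmission delay per hop = L/R = 10000/17000000000 = 0.588235 μs; 4 hops → 2.35294 μs.
Propagation delays (d/s per hop): 1750, 151.777, 0.062, 0.0102 μs; sum = 1901.85 μs.
End-to-end = 1900 μs.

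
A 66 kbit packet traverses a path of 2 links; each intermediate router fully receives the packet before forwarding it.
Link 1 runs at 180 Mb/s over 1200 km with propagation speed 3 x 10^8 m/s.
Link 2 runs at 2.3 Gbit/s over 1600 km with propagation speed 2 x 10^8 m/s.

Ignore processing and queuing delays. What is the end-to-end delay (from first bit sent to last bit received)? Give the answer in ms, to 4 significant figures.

L = 66000 bits.
Transmission delays (L/R per hop): 0.366667, 0.0286957 ms; sum = 0.395362 ms.
Propagation delays (d/s per hop): 4, 8 ms; sum = 12 ms.
End-to-end = 12.40 ms.

12.40 ms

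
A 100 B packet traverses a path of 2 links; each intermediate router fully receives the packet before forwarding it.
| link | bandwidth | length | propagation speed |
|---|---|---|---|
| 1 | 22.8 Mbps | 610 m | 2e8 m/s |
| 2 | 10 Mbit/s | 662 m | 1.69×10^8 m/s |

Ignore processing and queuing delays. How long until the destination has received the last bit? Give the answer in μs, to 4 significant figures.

L = 100 × 8 = 800 bits.
Transmission delays (L/R per hop): 35.0877, 80 μs; sum = 115.088 μs.
Propagation delays (d/s per hop): 3.05, 3.91716 μs; sum = 6.96716 μs.
End-to-end = 122.1 μs.

122.1 μs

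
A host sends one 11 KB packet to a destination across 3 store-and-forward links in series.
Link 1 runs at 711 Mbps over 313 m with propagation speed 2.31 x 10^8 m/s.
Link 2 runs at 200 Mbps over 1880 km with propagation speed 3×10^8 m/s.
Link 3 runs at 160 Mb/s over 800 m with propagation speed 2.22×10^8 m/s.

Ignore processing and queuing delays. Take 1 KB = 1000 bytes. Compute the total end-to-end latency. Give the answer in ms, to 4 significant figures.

L = 88000 bits.
Transmission delays (L/R per hop): 0.123769, 0.44, 0.55 ms; sum = 1.11377 ms.
Propagation delays (d/s per hop): 0.00135498, 6.26667, 0.0036036 ms; sum = 6.27163 ms.
End-to-end = 7.385 ms.

7.385 ms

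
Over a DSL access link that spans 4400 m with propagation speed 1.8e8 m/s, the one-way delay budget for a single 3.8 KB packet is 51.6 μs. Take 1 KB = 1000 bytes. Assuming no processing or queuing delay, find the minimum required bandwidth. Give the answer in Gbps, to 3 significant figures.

L = 30400 bits.
Propagation delay = 4400 / 180000000 = 24.4444 μs.
Transmission budget = 51.6 − 24.4444 = 27.1556 μs.
R ≥ L / t_tx = 30400 bits / 2.71556e-05 s = 1.12 Gbps.

1.12 Gbps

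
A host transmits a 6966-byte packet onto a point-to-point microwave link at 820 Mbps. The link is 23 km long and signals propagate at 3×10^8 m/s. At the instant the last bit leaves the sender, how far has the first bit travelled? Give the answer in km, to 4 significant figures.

t_tx = L/R = 55728/820000000 = 6.7961e-05 s.
Distance = s × t_tx = 300000000 × 6.7961e-05 = 20.39 km.

20.39 km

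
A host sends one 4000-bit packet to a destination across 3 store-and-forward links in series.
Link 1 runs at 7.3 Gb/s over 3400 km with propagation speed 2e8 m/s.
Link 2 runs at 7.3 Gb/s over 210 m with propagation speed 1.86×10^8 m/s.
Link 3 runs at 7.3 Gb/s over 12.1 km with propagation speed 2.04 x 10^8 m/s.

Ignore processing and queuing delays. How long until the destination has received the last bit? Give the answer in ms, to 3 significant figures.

Transmission delay per hop = L/R = 4000/7300000000 = 0.000547945 ms; 3 hops → 0.00164384 ms.
Propagation delays (d/s per hop): 17, 0.00112903, 0.0593137 ms; sum = 17.0604 ms.
End-to-end = 17.1 ms.

17.1 ms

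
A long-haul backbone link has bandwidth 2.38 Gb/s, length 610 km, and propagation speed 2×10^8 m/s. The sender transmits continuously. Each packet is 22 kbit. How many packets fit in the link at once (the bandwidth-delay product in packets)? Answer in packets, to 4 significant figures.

330.0 packets

Propagation delay = 610000 / 200000000 = 0.00305 s.
BDP = R × t_prop = 2380000000 × 0.00305 = 7259000 bits.
In packets of 22000 bits: 330.0 packets.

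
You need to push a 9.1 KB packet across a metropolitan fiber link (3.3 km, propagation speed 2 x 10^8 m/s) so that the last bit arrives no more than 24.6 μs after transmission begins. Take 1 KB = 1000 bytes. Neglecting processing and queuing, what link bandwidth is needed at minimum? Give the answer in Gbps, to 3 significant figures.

8.99 Gbps

L = 72800 bits.
Propagation delay = 3300 / 200000000 = 16.5 μs.
Transmission budget = 24.6 − 16.5 = 8.1 μs.
R ≥ L / t_tx = 72800 bits / 8.1e-06 s = 8.99 Gbps.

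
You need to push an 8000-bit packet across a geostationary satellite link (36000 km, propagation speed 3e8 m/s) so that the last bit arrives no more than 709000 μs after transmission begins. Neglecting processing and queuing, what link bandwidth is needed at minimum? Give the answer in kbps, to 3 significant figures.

Propagation delay = 36000000 / 300000000 = 120000 μs.
Transmission budget = 709000 − 120000 = 589000 μs.
R ≥ L / t_tx = 8000 bits / 0.589 s = 13.6 kbps.

13.6 kbps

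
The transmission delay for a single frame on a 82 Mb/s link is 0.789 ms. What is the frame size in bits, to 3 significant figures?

L = R × t_tx = 82000000 b/s × 0.000789 s = 64698 bits.

64700 bits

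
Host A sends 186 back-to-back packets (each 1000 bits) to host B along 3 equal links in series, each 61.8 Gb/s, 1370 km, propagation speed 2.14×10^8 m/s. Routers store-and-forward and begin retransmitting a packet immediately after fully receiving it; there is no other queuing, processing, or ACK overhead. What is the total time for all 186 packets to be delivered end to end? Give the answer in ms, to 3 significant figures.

Per-hop transmission t_tx = L/R = 1000/61800000000 = 1.61812e-05 ms.
Per-hop propagation t_prop = 1370000/214000000 = 6.40187 ms.
Pipeline fill: first packet needs 3·t_tx to clear all hops; remaining 185 packets each add one t_tx.
Total = (3+186-1)·t_tx + 3·t_prop = 188·1.61812e-05 + 3·6.40187 = 19.2 ms.

19.2 ms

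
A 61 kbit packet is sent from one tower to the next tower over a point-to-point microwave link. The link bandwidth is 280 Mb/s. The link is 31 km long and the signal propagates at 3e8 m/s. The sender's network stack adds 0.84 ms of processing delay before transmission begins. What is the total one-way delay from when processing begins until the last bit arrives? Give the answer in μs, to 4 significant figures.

1161 μs

L = 61000 bits.
Transmission delay = L/R = 61000 / 280000000 = 217.857 μs.
Propagation delay = d/s = 31000 m / 300000000 m/s = 103.333 μs.
Plus processing delay 0.84 ms = 840 μs.
Total = 1161 μs.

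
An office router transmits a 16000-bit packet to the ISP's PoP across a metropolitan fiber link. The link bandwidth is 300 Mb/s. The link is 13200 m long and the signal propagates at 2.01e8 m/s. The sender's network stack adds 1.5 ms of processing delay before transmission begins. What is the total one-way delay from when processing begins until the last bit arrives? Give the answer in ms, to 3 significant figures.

Transmission delay = L/R = 16000 / 300000000 = 0.0533333 ms.
Propagation delay = d/s = 13200 m / 2.01e+08 m/s = 0.0656716 ms.
Plus processing delay 1.5 ms = 1.5 ms.
Total = 1.62 ms.

1.62 ms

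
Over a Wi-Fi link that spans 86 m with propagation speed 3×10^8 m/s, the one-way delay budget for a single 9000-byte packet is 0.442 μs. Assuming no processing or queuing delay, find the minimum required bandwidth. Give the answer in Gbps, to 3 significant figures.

L = 72000 bits.
Propagation delay = 86 / 300000000 = 0.286667 μs.
Transmission budget = 0.442 − 0.286667 = 0.155333 μs.
R ≥ L / t_tx = 72000 bits / 1.55333e-07 s = 464 Gbps.

464 Gbps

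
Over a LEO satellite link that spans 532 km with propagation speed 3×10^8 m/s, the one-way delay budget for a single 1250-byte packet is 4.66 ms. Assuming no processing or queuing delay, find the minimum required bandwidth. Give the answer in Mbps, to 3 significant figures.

3.46 Mbps

L = 10000 bits.
Propagation delay = 532000 / 300000000 = 1.77333 ms.
Transmission budget = 4.66 − 1.77333 = 2.88667 ms.
R ≥ L / t_tx = 10000 bits / 0.00288667 s = 3.46 Mbps.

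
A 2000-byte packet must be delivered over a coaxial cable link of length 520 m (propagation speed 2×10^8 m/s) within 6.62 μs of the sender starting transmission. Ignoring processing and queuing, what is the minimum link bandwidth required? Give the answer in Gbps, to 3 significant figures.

3.98 Gbps

L = 16000 bits.
Propagation delay = 520 / 200000000 = 2.6 μs.
Transmission budget = 6.62 − 2.6 = 4.02 μs.
R ≥ L / t_tx = 16000 bits / 4.02e-06 s = 3.98 Gbps.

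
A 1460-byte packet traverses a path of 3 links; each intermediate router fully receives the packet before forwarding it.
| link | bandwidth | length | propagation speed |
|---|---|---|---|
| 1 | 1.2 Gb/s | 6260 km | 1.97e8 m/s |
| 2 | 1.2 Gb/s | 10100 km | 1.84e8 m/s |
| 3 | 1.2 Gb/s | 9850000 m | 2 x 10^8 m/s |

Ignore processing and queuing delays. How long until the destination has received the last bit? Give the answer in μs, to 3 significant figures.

L = 1460 × 8 = 11680 bits.
Transmission delay per hop = L/R = 11680/1200000000 = 9.73333 μs; 3 hops → 29.2 μs.
Propagation delays (d/s per hop): 31776.6, 54891.3, 49250 μs; sum = 135918 μs.
End-to-end = 136000 μs.

136000 μs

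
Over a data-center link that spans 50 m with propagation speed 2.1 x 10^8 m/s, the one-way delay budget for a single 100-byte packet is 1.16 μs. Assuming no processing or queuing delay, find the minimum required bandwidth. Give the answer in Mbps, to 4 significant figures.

867.8 Mbps

L = 800 bits.
Propagation delay = 50 / 210000000 = 0.238095 μs.
Transmission budget = 1.16 − 0.238095 = 0.921905 μs.
R ≥ L / t_tx = 800 bits / 9.21905e-07 s = 867.8 Mbps.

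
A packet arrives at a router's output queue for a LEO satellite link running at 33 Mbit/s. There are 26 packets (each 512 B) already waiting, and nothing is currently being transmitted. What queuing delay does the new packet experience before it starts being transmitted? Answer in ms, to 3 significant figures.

Each queued packet: L/R = 4096/33000000 = 0.124121 ms.
26 queued → 3.22715 ms.
Queuing delay = 3.23 ms.

3.23 ms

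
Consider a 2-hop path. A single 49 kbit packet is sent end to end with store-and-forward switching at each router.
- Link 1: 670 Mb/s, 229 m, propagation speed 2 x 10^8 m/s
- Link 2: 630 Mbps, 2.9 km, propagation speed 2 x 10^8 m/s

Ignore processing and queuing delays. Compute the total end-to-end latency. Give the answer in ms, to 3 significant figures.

0.167 ms

L = 49000 bits.
Transmission delays (L/R per hop): 0.0731343, 0.0777778 ms; sum = 0.150912 ms.
Propagation delays (d/s per hop): 0.001145, 0.0145 ms; sum = 0.015645 ms.
End-to-end = 0.167 ms.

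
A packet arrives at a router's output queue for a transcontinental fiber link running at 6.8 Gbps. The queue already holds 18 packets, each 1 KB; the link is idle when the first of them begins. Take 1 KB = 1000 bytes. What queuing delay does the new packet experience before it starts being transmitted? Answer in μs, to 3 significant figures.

Each queued packet: L/R = 8000/6800000000 = 1.17647 μs.
18 queued → 21.1765 μs.
Queuing delay = 21.2 μs.

21.2 μs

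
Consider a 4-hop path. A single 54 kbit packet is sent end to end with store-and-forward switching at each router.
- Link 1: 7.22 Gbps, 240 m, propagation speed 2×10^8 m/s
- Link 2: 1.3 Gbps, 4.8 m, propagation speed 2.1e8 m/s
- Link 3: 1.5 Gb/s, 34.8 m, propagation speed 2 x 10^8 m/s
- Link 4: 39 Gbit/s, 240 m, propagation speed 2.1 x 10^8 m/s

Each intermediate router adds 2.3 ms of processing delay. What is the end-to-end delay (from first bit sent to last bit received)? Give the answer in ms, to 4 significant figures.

L = 54000 bits.
Transmission delays (L/R per hop): 0.00747922, 0.0415385, 0.036, 0.00138462 ms; sum = 0.0864023 ms.
Propagation delays (d/s per hop): 0.0012, 2.28571e-05, 0.000174, 0.00114286 ms; sum = 0.00253971 ms.
Processing at 3 router(s): 3 × 2.3 ms = 6.9 ms.
End-to-end = 6.989 ms.

6.989 ms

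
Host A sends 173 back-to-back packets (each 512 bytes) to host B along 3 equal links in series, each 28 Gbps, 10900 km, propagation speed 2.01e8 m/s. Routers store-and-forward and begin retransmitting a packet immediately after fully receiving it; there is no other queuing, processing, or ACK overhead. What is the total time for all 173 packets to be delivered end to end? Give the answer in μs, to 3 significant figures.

163000 μs

Per-hop transmission t_tx = L/R = 4096/28000000000 = 0.146286 μs.
Per-hop propagation t_prop = 10900000/2.01e+08 = 54228.9 μs.
Pipeline fill: first packet needs 3·t_tx to clear all hops; remaining 172 packets each add one t_tx.
Total = (3+173-1)·t_tx + 3·t_prop = 175·0.146286 + 3·54228.9 = 163000 μs.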